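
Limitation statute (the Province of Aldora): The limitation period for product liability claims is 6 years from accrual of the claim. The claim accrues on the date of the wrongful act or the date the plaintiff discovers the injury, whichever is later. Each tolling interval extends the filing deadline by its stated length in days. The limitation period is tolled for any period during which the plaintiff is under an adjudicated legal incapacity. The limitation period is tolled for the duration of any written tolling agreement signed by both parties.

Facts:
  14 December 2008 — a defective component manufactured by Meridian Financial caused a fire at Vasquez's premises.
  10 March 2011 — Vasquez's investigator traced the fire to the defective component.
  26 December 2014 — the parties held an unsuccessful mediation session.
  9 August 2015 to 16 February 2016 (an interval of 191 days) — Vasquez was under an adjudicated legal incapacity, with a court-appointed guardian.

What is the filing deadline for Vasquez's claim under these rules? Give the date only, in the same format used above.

17 September 2017

The claim accrued on 10 March 2011 — the later of the 14 December 2008 act and the 10 March 2011 discovery.
Adding the 6 years base period to 10 March 2011 gives a deadline of 10 March 2017, before any tolling.
The plaintiff's legal incapacity from 9 August 2015 to 16 February 2016 tolled the period for 191 days, extending the deadline to 17 September 2017.
Nothing else in the chronology tolls or restarts the period.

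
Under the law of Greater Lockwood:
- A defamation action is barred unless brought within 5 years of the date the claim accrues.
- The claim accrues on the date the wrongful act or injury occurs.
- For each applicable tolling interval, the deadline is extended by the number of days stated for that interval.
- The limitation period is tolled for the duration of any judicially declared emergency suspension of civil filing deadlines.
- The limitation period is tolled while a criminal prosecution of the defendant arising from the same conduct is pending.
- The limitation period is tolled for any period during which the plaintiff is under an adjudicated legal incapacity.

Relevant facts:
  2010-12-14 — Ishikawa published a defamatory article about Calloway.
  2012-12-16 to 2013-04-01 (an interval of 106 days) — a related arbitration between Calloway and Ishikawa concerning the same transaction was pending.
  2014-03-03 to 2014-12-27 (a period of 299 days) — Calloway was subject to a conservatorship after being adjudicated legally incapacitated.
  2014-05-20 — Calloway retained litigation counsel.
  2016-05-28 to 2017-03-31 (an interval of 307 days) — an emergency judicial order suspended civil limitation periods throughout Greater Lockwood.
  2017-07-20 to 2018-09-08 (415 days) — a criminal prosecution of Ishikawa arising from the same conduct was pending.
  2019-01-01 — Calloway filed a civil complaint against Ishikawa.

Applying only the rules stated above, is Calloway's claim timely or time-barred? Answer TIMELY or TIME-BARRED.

TIME-BARRED

The claim accrued on 2010-12-14, the date of the act.
The untolled deadline — 5 years after 2010-12-14 — is 2015-12-14.
The plaintiff's legal incapacity from 2014-03-03 to 2014-12-27 tolled the period for 299 days, extending the deadline to 2016-10-08.
The period was tolled for 307 days by the emergency suspension of filing deadlines (2016-05-28 to 2017-03-31), pushing the deadline to 2017-08-11.
The period was tolled for 415 days by the pending criminal prosecution (2017-07-20 to 2018-09-08), pushing the deadline to 2018-09-30.
No stated provision tolls the period for a pending arbitration, so the interval from 2012-12-16 to 2013-04-01 has no effect on the deadline.
Nothing else in the chronology tolls or restarts the period.
The 2019-01-01 filing falls after the 2018-09-30 deadline; the claim is time-barred.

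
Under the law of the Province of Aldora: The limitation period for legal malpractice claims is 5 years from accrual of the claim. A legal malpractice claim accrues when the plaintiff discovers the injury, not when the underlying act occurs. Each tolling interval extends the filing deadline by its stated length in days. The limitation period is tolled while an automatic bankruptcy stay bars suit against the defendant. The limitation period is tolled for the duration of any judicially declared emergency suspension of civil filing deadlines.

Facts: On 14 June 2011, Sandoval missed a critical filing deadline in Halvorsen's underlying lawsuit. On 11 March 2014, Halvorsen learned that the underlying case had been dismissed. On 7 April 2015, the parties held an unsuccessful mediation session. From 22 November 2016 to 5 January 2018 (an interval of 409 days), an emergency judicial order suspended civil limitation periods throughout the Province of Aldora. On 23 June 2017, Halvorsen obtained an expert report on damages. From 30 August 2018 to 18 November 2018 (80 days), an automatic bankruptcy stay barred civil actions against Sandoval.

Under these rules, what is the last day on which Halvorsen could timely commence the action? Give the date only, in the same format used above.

12 July 2020

Accrual is tied to discovery, so the period began on 11 March 2014 rather than on 14 June 2011 when the act occurred.
Adding the 5 years base period to 11 March 2014 gives a deadline of 11 March 2019, before any tolling.
The emergency suspension of filing deadlines from 22 November 2016 to 5 January 2018 tolled the period for 409 days, extending the deadline to 23 April 2020.
The period was tolled for 80 days by the automatic bankruptcy stay (30 August 2018 to 18 November 2018), pushing the deadline to 12 July 2020.
Nothing else in the chronology tolls or restarts the period.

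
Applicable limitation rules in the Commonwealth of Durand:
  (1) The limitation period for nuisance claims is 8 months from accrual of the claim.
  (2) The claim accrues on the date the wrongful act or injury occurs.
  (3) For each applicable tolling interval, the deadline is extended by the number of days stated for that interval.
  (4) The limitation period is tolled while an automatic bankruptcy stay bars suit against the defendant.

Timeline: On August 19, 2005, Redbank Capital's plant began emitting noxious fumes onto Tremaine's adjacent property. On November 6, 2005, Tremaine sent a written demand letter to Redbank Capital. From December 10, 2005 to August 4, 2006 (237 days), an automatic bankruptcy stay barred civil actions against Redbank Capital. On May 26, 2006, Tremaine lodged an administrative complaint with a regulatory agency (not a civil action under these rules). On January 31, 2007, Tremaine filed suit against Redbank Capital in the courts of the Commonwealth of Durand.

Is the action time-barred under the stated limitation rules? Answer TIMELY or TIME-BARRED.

TIME-BARRED

The limitation period began to run on August 19, 2005.
The untolled deadline — 8 months after August 19, 2005 — is April 19, 2006.
The period was tolled for 237 days by the automatic bankruptcy stay (December 10, 2005 to August 4, 2006), pushing the deadline to December 12, 2006.
Nothing else in the chronology tolls or restarts the period.
Tremaine filed on January 31, 2007, after the December 12, 2006 deadline, so the action is time-barred.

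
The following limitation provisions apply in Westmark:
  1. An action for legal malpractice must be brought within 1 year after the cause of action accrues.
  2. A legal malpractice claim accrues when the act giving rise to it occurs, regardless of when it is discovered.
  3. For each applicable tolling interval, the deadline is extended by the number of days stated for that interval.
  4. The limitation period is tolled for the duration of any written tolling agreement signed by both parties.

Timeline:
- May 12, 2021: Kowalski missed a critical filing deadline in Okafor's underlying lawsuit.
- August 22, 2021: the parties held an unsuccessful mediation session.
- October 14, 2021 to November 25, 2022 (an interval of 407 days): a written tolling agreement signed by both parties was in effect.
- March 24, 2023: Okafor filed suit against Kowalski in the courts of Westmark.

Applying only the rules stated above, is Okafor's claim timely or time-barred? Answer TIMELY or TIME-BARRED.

TIMELY

The cause of action accrued on May 12, 2021, the date of the act.
The untolled deadline — 1 year after May 12, 2021 — is May 12, 2022.
The period was tolled for 407 days by the written tolling agreement (October 14, 2021 to November 25, 2022), pushing the deadline to June 23, 2023.
The other events in the timeline have no effect on the limitation period under the stated rules.
The March 24, 2023 filing precedes the June 23, 2023 deadline; the claim is timely.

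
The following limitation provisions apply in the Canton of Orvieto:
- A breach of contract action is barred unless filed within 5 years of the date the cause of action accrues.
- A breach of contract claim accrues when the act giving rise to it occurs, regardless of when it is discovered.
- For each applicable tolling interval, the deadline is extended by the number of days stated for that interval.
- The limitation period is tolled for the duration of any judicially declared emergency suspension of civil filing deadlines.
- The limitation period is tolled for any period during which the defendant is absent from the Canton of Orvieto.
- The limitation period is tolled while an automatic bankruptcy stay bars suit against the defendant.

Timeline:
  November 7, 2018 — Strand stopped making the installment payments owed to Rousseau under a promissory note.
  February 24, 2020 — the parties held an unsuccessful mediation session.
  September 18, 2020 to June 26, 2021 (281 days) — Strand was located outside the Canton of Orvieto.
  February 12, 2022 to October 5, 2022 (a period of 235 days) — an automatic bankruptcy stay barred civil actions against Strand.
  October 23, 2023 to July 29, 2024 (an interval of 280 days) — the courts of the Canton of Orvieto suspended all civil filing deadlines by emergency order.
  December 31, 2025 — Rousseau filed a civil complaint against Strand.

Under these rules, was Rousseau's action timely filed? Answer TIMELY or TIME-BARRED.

TIMELY

The cause of action accrued on November 7, 2018, the date of the act.
Adding the 5 years base period to November 7, 2018 gives a deadline of November 7, 2023, before any tolling.
Because the defendant's absence from the jurisdiction ran from September 18, 2020 to June 26, 2021, the deadline is extended by 281 days to August 14, 2024.
The period was tolled for 235 days by the automatic bankruptcy stay (February 12, 2022 to October 5, 2022), pushing the deadline to April 6, 2025.
Because the emergency suspension of filing deadlines ran from October 23, 2023 to July 29, 2024, the deadline is extended by 280 days to January 11, 2026.
The other events in the timeline have no effect on the limitation period under the stated rules.
Rousseau filed on December 31, 2025, before the January 11, 2026 deadline, so the action is timely.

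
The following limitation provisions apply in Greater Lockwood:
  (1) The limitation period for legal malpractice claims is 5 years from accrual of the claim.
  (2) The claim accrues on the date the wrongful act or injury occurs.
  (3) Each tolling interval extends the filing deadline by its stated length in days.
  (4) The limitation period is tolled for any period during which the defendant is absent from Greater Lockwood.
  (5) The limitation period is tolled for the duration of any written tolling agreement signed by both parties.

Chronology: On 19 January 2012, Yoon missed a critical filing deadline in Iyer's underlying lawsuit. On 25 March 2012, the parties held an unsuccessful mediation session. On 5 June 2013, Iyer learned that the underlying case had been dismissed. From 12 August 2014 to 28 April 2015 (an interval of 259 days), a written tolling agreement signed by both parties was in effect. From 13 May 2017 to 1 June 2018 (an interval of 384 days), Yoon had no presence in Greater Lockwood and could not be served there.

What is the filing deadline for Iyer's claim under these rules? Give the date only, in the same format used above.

24 October 2018

Accrual is governed by the date of the act, so the period began to run on 19 January 2012; the later discovery on 5 June 2013 is irrelevant under the stated rule.
The untolled deadline — 5 years after 19 January 2012 — is 19 January 2017.
The written tolling agreement from 12 August 2014 to 28 April 2015 tolled the period for 259 days, extending the deadline to 5 October 2017.
The defendant's absence from the jurisdiction from 13 May 2017 to 1 June 2018 tolled the period for 384 days, extending the deadline to 24 October 2018.
The other events in the timeline have no effect on the limitation period under the stated rules.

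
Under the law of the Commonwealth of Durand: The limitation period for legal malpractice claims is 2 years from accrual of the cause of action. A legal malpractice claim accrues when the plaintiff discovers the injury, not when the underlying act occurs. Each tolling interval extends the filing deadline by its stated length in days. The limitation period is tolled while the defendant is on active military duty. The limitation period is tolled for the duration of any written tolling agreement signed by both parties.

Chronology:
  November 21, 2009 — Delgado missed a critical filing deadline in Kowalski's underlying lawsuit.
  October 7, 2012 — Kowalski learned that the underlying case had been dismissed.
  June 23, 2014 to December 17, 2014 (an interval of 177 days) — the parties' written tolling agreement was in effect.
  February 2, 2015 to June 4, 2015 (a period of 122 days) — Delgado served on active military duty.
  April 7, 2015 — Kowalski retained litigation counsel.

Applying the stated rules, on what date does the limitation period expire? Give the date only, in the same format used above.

August 2, 2015

Accrual is tied to discovery, so the period began on October 7, 2012 rather than on November 21, 2009 when the act occurred.
The untolled deadline — 2 years after October 7, 2012 — is October 7, 2014.
Because the written tolling agreement ran from June 23, 2014 to December 17, 2014, the deadline is extended by 177 days to April 2, 2015.
Because the defendant's active military service ran from February 2, 2015 to June 4, 2015, the deadline is extended by 122 days to August 2, 2015.
None of the other events listed affects the running of the period under the stated rules.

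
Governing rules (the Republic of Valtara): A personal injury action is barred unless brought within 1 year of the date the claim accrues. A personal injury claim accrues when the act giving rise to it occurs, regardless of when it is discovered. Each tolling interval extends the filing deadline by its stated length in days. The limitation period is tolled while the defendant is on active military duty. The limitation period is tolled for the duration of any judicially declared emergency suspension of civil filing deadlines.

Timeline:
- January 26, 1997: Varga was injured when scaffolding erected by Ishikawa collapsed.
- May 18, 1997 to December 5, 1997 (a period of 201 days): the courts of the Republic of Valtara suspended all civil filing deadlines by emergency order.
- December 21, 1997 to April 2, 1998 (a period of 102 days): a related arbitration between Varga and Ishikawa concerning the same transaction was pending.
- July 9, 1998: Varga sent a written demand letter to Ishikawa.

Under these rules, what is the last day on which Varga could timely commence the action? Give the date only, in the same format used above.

August 15, 1998

The claim accrued on January 26, 1997, when the wrongful act occurred.
The untolled deadline — 1 year after January 26, 1997 — is January 26, 1998.
Because the emergency suspension of filing deadlines ran from May 18, 1997 to December 5, 1997, the deadline is extended by 201 days to August 15, 1998.
Although a pending arbitration ran from December 21, 1997 to April 2, 1998, the stated rules do not make that a tolling event, so it is disregarded.
None of the other events listed affects the running of the period under the stated rules.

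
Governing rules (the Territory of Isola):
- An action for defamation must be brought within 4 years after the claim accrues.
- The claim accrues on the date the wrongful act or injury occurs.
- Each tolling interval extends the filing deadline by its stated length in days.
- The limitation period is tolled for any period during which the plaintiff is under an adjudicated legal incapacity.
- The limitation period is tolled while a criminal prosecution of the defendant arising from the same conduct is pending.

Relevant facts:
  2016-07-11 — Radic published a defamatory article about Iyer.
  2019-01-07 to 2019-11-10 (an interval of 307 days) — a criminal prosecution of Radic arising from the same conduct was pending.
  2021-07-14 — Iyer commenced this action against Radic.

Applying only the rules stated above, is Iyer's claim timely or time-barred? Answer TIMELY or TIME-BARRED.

TIME-BARRED

The claim accrued on 2016-07-11, the date of the act.
4 years from 2016-07-11 is 2020-07-11.
The pending criminal prosecution from 2019-01-07 to 2019-11-10 tolled the period for 307 days, extending the deadline to 2021-05-14.
The 2021-07-14 filing falls after the 2021-05-14 deadline; the claim is time-barred.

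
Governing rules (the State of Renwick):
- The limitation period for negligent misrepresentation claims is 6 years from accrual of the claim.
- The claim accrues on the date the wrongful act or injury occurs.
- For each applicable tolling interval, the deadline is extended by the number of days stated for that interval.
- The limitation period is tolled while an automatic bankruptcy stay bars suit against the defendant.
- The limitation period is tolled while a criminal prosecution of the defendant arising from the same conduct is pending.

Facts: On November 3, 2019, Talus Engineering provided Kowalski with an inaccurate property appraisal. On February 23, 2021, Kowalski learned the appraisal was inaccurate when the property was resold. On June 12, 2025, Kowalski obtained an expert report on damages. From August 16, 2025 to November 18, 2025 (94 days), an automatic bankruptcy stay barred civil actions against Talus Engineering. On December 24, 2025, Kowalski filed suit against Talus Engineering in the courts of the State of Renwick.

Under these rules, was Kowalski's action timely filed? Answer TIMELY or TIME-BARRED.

TIMELY

Accrual is governed by the date of the act, so the period began to run on November 3, 2019; the later discovery on February 23, 2021 is irrelevant under the stated rule.
Adding the 6 years base period to November 3, 2019 gives a deadline of November 3, 2025, before any tolling.
The automatic bankruptcy stay from August 16, 2025 to November 18, 2025 tolled the period for 94 days, extending the deadline to February 5, 2026.
Nothing else in the chronology tolls or restarts the period.
Filing on December 24, 2025 beat the February 5, 2026 deadline — the action is timely.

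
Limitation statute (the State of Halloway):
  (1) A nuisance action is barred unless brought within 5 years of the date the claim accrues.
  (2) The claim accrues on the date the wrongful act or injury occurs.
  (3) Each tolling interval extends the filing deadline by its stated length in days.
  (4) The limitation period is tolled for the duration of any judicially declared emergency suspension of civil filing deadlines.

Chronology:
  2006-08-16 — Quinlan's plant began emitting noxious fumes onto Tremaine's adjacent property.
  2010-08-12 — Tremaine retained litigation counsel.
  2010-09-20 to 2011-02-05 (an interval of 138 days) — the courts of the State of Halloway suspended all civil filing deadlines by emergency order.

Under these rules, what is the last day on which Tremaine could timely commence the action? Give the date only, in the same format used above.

The claim accrued on 2006-08-16, the date of the act.
The untolled deadline — 5 years after 2006-08-16 — is 2011-08-16.
Because the emergency suspension of filing deadlines ran from 2010-09-20 to 2011-02-05, the deadline is extended by 138 days to 2012-01-01.
Nothing else in the chronology tolls or restarts the period.

2012-01-01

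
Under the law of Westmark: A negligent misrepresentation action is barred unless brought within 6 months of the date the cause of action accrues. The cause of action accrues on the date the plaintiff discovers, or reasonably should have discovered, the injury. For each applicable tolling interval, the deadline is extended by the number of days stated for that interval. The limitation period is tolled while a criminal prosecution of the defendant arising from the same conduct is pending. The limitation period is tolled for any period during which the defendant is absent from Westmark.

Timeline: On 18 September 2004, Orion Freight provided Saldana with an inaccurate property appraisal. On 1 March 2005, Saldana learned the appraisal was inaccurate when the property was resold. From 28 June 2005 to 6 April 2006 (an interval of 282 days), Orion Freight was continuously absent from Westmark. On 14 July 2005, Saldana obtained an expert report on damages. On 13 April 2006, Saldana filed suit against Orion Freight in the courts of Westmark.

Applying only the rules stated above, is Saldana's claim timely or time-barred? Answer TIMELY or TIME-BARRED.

TIMELY

Accrual is tied to discovery, so the period began on 1 March 2005 rather than on 18 September 2004 when the act occurred.
6 months from 1 March 2005 is 1 September 2005.
Because the defendant's absence from the jurisdiction ran from 28 June 2005 to 6 April 2006, the deadline is extended by 282 days to 10 June 2006.
None of the other events listed affects the running of the period under the stated rules.
Filing on 13 April 2006 beat the 10 June 2006 deadline — the action is timely.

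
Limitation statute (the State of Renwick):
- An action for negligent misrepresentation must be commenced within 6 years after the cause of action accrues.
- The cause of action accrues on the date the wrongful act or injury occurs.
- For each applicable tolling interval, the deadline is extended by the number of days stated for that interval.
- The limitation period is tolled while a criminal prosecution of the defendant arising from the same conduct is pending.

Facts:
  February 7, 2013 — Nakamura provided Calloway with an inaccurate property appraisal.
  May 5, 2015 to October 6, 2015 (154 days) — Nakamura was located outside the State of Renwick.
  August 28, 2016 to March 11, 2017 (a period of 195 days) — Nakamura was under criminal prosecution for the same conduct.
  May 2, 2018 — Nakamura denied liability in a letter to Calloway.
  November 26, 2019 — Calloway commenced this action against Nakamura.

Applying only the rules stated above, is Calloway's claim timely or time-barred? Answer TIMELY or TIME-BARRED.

The claim accrued on February 7, 2013, when the wrongful act occurred.
The untolled deadline — 6 years after February 7, 2013 — is February 7, 2019.
The period was tolled for 195 days by the pending criminal prosecution (August 28, 2016 to March 11, 2017), pushing the deadline to August 21, 2019.
Although the defendant's absence ran from May 5, 2015 to October 6, 2015, the stated rules do not make that a tolling event, so it is disregarded.
None of the other events listed affects the running of the period under the stated rules.
Calloway filed on November 26, 2019, after the August 21, 2019 deadline, so the action is time-barred.

TIME-BARRED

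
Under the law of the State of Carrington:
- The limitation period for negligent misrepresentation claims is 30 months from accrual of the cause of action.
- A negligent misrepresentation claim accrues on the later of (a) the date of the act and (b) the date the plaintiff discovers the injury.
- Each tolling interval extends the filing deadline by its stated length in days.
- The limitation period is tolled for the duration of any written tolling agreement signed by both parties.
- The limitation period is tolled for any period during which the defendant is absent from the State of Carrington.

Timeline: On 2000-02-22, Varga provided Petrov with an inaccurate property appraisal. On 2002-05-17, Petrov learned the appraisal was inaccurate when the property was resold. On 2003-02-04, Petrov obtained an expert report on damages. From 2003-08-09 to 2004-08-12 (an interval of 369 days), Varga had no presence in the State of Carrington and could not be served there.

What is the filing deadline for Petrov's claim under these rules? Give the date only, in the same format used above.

2005-11-21

Taking the later of the act (2000-02-22) and discovery (2002-05-17), the claim accrued on 2002-05-17.
Adding the 30 months base period to 2002-05-17 gives a deadline of 2004-11-17, before any tolling.
The period was tolled for 369 days by the defendant's absence from the jurisdiction (2003-08-09 to 2004-08-12), pushing the deadline to 2005-11-21.
None of the other events listed affects the running of the period under the stated rules.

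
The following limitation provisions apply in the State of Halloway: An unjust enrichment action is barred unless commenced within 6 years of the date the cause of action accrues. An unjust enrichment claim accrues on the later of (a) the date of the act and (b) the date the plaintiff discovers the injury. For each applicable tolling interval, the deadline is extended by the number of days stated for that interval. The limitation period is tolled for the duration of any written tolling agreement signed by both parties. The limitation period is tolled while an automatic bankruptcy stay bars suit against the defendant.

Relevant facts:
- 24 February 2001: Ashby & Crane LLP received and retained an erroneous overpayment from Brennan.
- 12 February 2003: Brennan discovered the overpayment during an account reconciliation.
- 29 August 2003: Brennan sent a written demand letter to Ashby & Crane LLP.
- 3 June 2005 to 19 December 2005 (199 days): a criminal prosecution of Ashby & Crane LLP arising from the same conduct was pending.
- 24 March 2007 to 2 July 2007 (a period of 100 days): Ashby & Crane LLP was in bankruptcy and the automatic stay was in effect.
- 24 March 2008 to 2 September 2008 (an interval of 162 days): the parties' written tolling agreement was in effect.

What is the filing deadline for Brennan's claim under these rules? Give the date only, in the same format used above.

Taking the later of the act (24 February 2001) and discovery (12 February 2003), the claim accrued on 12 February 2003.
The untolled deadline — 6 years after 12 February 2003 — is 12 February 2009.
Because the automatic bankruptcy stay ran from 24 March 2007 to 2 July 2007, the deadline is extended by 100 days to 23 May 2009.
Because the written tolling agreement ran from 24 March 2008 to 2 September 2008, the deadline is extended by 162 days to 1 November 2009.
No stated provision tolls the period for a criminal prosecution, so the interval from 3 June 2005 to 19 December 2005 has no effect on the deadline.
Nothing else in the chronology tolls or restarts the period.

1 November 2009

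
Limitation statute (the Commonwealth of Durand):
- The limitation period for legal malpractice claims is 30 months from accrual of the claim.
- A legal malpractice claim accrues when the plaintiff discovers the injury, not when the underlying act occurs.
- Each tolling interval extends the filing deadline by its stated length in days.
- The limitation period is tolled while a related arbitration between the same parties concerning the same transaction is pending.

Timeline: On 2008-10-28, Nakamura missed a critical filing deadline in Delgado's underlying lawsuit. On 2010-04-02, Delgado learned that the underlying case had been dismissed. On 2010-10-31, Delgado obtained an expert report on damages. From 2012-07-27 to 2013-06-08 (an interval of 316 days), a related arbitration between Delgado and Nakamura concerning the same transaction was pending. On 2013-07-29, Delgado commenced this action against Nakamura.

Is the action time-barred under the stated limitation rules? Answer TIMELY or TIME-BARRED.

TIMELY

Accrual is tied to discovery, so the period began on 2010-04-02 rather than on 2008-10-28 when the act occurred.
The untolled deadline — 30 months after 2010-04-02 — is 2012-10-02.
Because the pending related arbitration ran from 2012-07-27 to 2013-06-08, the deadline is extended by 316 days to 2013-08-14.
Nothing else in the chronology tolls or restarts the period.
Delgado filed on 2013-07-29, before the 2013-08-14 deadline, so the action is timely.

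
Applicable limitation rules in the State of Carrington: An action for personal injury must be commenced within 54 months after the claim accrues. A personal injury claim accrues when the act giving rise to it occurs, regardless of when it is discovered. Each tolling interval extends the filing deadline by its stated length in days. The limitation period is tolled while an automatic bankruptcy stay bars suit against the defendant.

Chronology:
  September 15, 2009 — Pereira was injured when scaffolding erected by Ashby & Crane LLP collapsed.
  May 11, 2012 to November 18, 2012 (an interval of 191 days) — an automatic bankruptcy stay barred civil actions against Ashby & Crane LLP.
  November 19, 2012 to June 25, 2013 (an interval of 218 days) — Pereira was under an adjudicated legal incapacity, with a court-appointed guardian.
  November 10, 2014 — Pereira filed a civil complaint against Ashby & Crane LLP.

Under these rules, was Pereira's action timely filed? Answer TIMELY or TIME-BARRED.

The limitation period began to run on September 15, 2009.
The untolled deadline — 54 months after September 15, 2009 — is March 15, 2014.
The automatic bankruptcy stay from May 11, 2012 to November 18, 2012 tolled the period for 191 days, extending the deadline to September 22, 2014.
The plaintiff's legal incapacity from November 19, 2012 to June 25, 2013 does not toll the period, because no stated rule makes the plaintiff's incapacity a tolling event.
Pereira filed on November 10, 2014, after the September 22, 2014 deadline, so the action is time-barred.

TIME-BARRED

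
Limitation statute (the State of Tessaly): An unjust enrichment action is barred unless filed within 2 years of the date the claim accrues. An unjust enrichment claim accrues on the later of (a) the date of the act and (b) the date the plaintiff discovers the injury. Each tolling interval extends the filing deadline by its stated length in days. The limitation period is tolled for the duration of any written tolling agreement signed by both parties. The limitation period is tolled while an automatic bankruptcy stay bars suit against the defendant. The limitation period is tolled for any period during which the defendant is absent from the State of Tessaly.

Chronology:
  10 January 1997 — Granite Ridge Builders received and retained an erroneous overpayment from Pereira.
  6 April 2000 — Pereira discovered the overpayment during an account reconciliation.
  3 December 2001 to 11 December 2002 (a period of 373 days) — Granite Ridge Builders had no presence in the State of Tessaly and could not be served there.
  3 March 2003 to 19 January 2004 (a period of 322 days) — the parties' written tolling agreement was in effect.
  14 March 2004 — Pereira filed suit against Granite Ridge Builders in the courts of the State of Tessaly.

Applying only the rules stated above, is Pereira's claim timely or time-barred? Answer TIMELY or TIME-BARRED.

The claim accrued on 6 April 2000 — the later of the 10 January 1997 act and the 6 April 2000 discovery.
Adding the 2 years base period to 6 April 2000 gives a deadline of 6 April 2002, before any tolling.
Because the defendant's absence from the jurisdiction ran from 3 December 2001 to 11 December 2002, the deadline is extended by 373 days to 14 April 2003.
Because the written tolling agreement ran from 3 March 2003 to 19 January 2004, the deadline is extended by 322 days to 1 March 2004.
Filing on 14 March 2004 missed the 1 March 2004 deadline — the action is time-barred.

TIME-BARRED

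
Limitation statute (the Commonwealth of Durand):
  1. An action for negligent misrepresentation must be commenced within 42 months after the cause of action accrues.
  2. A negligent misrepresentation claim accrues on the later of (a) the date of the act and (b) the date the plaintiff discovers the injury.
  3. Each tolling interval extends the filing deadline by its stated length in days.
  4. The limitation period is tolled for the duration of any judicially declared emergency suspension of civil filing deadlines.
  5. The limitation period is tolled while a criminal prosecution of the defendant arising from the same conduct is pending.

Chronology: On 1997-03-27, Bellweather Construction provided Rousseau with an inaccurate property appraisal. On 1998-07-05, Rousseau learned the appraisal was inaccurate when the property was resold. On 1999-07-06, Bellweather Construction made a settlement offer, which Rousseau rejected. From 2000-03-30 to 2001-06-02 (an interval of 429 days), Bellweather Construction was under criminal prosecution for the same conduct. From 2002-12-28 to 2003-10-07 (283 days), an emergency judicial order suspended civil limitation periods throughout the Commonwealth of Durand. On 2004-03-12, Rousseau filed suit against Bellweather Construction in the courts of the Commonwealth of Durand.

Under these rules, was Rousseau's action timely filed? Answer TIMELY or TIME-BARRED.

TIME-BARRED

Because discovery on 1998-07-05 post-dates the 1997-03-27 act, accrual under the later-of rule falls on 1998-07-05.
The untolled deadline — 42 months after 1998-07-05 — is 2002-01-05.
The period was tolled for 429 days by the pending criminal prosecution (2000-03-30 to 2001-06-02), pushing the deadline to 2003-03-10.
The emergency suspension of filing deadlines from 2002-12-28 to 2003-10-07 tolled the period for 283 days, extending the deadline to 2003-12-18.
Nothing else in the chronology tolls or restarts the period.
The 2004-03-12 filing falls after the 2003-12-18 deadline; the claim is time-barred.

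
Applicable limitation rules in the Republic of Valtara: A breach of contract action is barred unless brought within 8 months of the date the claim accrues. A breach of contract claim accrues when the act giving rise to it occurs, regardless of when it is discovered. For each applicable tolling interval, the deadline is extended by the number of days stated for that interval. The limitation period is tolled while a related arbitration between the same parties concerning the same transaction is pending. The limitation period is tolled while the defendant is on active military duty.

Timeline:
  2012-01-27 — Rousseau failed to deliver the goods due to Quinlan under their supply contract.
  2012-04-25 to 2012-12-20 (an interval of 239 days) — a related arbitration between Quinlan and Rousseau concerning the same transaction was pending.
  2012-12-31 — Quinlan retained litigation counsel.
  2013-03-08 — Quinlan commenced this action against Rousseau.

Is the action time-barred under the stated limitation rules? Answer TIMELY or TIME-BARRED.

The limitation period began to run on 2012-01-27.
8 months from 2012-01-27 is 2012-09-27.
Because the pending related arbitration ran from 2012-04-25 to 2012-12-20, the deadline is extended by 239 days to 2013-05-24.
None of the other events listed affects the running of the period under the stated rules.
The 2013-03-08 filing precedes the 2013-05-24 deadline; the claim is timely.

TIMELY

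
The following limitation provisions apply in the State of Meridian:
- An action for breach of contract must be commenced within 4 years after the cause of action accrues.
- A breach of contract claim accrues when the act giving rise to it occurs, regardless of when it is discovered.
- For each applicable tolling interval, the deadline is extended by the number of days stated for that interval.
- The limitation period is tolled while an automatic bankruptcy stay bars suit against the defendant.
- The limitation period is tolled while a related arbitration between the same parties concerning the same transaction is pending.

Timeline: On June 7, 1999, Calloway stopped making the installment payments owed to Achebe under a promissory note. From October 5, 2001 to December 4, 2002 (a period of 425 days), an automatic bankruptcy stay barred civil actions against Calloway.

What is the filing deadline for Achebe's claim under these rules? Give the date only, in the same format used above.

The limitation period began to run on June 7, 1999.
Adding the 4 years base period to June 7, 1999 gives a deadline of June 7, 2003, before any tolling.
The period was tolled for 425 days by the automatic bankruptcy stay (October 5, 2001 to December 4, 2002), pushing the deadline to August 5, 2004.

August 5, 2004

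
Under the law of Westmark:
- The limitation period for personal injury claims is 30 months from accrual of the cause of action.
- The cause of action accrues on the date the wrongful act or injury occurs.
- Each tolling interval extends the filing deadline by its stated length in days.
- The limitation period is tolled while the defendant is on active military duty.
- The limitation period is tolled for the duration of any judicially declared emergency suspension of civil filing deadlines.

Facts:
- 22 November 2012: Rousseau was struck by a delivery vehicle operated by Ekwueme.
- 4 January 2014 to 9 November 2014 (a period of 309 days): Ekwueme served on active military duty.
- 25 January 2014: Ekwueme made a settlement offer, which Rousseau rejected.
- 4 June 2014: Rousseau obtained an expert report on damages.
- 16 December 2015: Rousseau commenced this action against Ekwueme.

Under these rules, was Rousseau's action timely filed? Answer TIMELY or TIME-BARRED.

TIMELY

The claim accrued on 22 November 2012, when the wrongful act occurred.
The untolled deadline — 30 months after 22 November 2012 — is 22 May 2015.
The defendant's active military service from 4 January 2014 to 9 November 2014 tolled the period for 309 days, extending the deadline to 26 March 2016.
None of the other events listed affects the running of the period under the stated rules.
The 16 December 2015 filing precedes the 26 March 2016 deadline; the claim is timely.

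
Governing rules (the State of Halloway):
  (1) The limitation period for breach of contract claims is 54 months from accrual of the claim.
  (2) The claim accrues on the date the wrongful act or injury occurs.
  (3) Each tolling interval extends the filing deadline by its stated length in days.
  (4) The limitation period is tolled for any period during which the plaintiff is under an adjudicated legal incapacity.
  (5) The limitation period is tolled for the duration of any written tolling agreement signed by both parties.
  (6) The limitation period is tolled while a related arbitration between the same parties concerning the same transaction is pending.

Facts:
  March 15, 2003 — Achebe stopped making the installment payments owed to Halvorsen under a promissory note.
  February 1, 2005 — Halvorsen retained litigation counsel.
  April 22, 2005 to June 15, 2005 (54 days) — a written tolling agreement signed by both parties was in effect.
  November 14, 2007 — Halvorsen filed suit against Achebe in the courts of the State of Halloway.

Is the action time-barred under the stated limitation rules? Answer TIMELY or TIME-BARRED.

TIME-BARRED

The limitation period began to run on March 15, 2003.
Adding the 54 months base period to March 15, 2003 gives a deadline of September 15, 2007, before any tolling.
The period was tolled for 54 days by the written tolling agreement (April 22, 2005 to June 15, 2005), pushing the deadline to November 8, 2007.
Nothing else in the chronology tolls or restarts the period.
The November 14, 2007 filing falls after the November 8, 2007 deadline; the claim is time-barred.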